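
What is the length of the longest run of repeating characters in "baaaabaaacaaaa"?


Input: "baaaabaaacaaaa"
Scanning for longest run:
  Position 1 ('a'): new char, reset run to 1
  Position 2 ('a'): continues run of 'a', length=2
  Position 3 ('a'): continues run of 'a', length=3
  Position 4 ('a'): continues run of 'a', length=4
  Position 5 ('b'): new char, reset run to 1
  Position 6 ('a'): new char, reset run to 1
  Position 7 ('a'): continues run of 'a', length=2
  Position 8 ('a'): continues run of 'a', length=3
  Position 9 ('c'): new char, reset run to 1
  Position 10 ('a'): new char, reset run to 1
  Position 11 ('a'): continues run of 'a', length=2
  Position 12 ('a'): continues run of 'a', length=3
  Position 13 ('a'): continues run of 'a', length=4
Longest run: 'a' with length 4

4


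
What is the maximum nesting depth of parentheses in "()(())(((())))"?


Input: "()(())(((())))"
Tracking depth:
  Position 0 '(': depth becomes 1
  Position 1 ')': depth becomes 0
  Position 2 '(': depth becomes 1
  Position 3 '(': depth becomes 2
  Position 4 ')': depth becomes 1
  Position 5 ')': depth becomes 0
  Position 6 '(': depth becomes 1
  Position 7 '(': depth becomes 2
  Position 8 '(': depth becomes 3
  Position 9 '(': depth becomes 4
  Position 10 ')': depth becomes 3
  Position 11 ')': depth becomes 2
  Position 12 ')': depth becomes 1
  Position 13 ')': depth becomes 0
Maximum depth reached: 4

4


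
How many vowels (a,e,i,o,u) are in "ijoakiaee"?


Input: ijoakiaee
Checking each character:
  'i' at position 0: vowel (running total: 1)
  'j' at position 1: consonant
  'o' at position 2: vowel (running total: 2)
  'a' at position 3: vowel (running total: 3)
  'k' at position 4: consonant
  'i' at position 5: vowel (running total: 4)
  'a' at position 6: vowel (running total: 5)
  'e' at position 7: vowel (running total: 6)
  'e' at position 8: vowel (running total: 7)
Total vowels: 7

7


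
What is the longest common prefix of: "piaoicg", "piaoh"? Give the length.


Words: piaoicg, piaoh
  Position 0: all 'p' => match
  Position 1: all 'i' => match
  Position 2: all 'a' => match
  Position 3: all 'o' => match
  Position 4: ('i', 'h') => mismatch, stop
LCP = "piao" (length 4)

4


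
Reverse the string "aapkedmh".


Input: aapkedmh
Reading characters right to left:
  Position 7: 'h'
  Position 6: 'm'
  Position 5: 'd'
  Position 4: 'e'
  Position 3: 'k'
  Position 2: 'p'
  Position 1: 'a'
  Position 0: 'a'
Reversed: hmdekpaa

hmdekpaa


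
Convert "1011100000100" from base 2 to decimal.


Input: "1011100000100" in base 2
Positional expansion:
  Digit '1' (value 1) x 2^12 = 4096
  Digit '0' (value 0) x 2^11 = 0
  Digit '1' (value 1) x 2^10 = 1024
  Digit '1' (value 1) x 2^9 = 512
  Digit '1' (value 1) x 2^8 = 256
  Digit '0' (value 0) x 2^7 = 0
  Digit '0' (value 0) x 2^6 = 0
  Digit '0' (value 0) x 2^5 = 0
  Digit '0' (value 0) x 2^4 = 0
  Digit '0' (value 0) x 2^3 = 0
  Digit '1' (value 1) x 2^2 = 4
  Digit '0' (value 0) x 2^1 = 0
  Digit '0' (value 0) x 2^0 = 0
Sum = 5892

5892


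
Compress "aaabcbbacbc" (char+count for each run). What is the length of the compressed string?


Input: aaabcbbacbc
Runs:
  'a' x 3 => "a3"
  'b' x 1 => "b1"
  'c' x 1 => "c1"
  'b' x 2 => "b2"
  'a' x 1 => "a1"
  'c' x 1 => "c1"
  'b' x 1 => "b1"
  'c' x 1 => "c1"
Compressed: "a3b1c1b2a1c1b1c1"
Compressed length: 16

16


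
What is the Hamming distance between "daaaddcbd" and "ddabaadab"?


Comparing "daaaddcbd" and "ddabaadab" position by position:
  Position 0: 'd' vs 'd' => same
  Position 1: 'a' vs 'd' => differ
  Position 2: 'a' vs 'a' => same
  Position 3: 'a' vs 'b' => differ
  Position 4: 'd' vs 'a' => differ
  Position 5: 'd' vs 'a' => differ
  Position 6: 'c' vs 'd' => differ
  Position 7: 'b' vs 'a' => differ
  Position 8: 'd' vs 'b' => differ
Total differences (Hamming distance): 7

7


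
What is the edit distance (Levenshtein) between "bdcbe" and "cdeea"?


Computing edit distance: "bdcbe" -> "cdeea"
DP table:
           c    d    e    e    a
      0    1    2    3    4    5
  b   1    1    2    3    4    5
  d   2    2    1    2    3    4
  c   3    2    2    2    3    4
  b   4    3    3    3    3    4
  e   5    4    4    3    3    4
Edit distance = dp[5][5] = 4

4


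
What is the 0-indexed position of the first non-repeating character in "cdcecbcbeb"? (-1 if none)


Input: cdcecbcbeb
Character frequencies:
  'b': 3
  'c': 4
  'd': 1
  'e': 2
Scanning left to right for freq == 1:
  Position 0 ('c'): freq=4, skip
  Position 1 ('d'): unique! => answer = 1

1


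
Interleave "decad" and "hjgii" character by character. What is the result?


Interleaving "decad" and "hjgii":
  Position 0: 'd' from first, 'h' from second => "dh"
  Position 1: 'e' from first, 'j' from second => "ej"
  Position 2: 'c' from first, 'g' from second => "cg"
  Position 3: 'a' from first, 'i' from second => "ai"
  Position 4: 'd' from first, 'i' from second => "di"
Result: dhejcgaidi

dhejcgaidi


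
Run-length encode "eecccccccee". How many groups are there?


Input: eecccccccee
Scanning for consecutive runs:
  Group 1: 'e' x 2 (positions 0-1)
  Group 2: 'c' x 7 (positions 2-8)
  Group 3: 'e' x 2 (positions 9-10)
Total groups: 3

3


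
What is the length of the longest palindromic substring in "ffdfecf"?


Input: "ffdfecf"
Checking substrings for palindromes:
  [1:4] "fdf" (len 3) => palindrome
  [0:2] "ff" (len 2) => palindrome
Longest palindromic substring: "fdf" with length 3

3


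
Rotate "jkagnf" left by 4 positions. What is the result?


Input: "jkagnf", rotate left by 4
First 4 characters: "jkag"
Remaining characters: "nf"
Concatenate remaining + first: "nf" + "jkag" = "nfjkag"

nfjkag


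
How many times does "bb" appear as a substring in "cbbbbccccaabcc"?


Searching for "bb" in "cbbbbccccaabcc"
Scanning each position:
  Position 0: "cb" => no
  Position 1: "bb" => MATCH
  Position 2: "bb" => MATCH
  Position 3: "bb" => MATCH
  Position 4: "bc" => no
  Position 5: "cc" => no
  Position 6: "cc" => no
  Position 7: "cc" => no
  Position 8: "ca" => no
  Position 9: "aa" => no
  Position 10: "ab" => no
  Position 11: "bc" => no
  Position 12: "cc" => no
Total occurrences: 3

3


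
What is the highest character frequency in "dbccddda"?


Input: dbccddda
Character counts:
  'a': 1
  'b': 1
  'c': 2
  'd': 4
Maximum frequency: 4

4


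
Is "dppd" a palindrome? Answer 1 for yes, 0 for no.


Input: dppd
Reversed: dppd
  Compare pos 0 ('d') with pos 3 ('d'): match
  Compare pos 1 ('p') with pos 2 ('p'): match
Result: palindrome

1


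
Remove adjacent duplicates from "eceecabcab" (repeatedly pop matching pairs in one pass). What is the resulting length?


Input: eceecabcab
Stack-based adjacent duplicate removal:
  Read 'e': push. Stack: e
  Read 'c': push. Stack: ec
  Read 'e': push. Stack: ece
  Read 'e': matches stack top 'e' => pop. Stack: ec
  Read 'c': matches stack top 'c' => pop. Stack: e
  Read 'a': push. Stack: ea
  Read 'b': push. Stack: eab
  Read 'c': push. Stack: eabc
  Read 'a': push. Stack: eabca
  Read 'b': push. Stack: eabcab
Final stack: "eabcab" (length 6)

6


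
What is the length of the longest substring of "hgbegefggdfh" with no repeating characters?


Input: "hgbegefggdfh"
Sliding window (track last position of each char):
  Position 0 ('h'): window [0,0] length 1 -- new best
  Position 1 ('g'): window [0,1] length 2 -- new best
  Position 2 ('b'): window [0,2] length 3 -- new best
  Position 3 ('e'): window [0,3] length 4 -- new best
  Position 4 ('g'): repeat (last at 1), move window start to 2
  Position 4 ('g'): window [2,4] length 3
  Position 5 ('e'): repeat (last at 3), move window start to 4
  Position 5 ('e'): window [4,5] length 2
  Position 6 ('f'): window [4,6] length 3
  Position 7 ('g'): repeat (last at 4), move window start to 5
  Position 7 ('g'): window [5,7] length 3
  Position 8 ('g'): repeat (last at 7), move window start to 8
  Position 8 ('g'): window [8,8] length 1
  Position 9 ('d'): window [8,9] length 2
  Position 10 ('f'): window [8,10] length 3
  Position 11 ('h'): window [8,11] length 4
Longest substring with no repeats: "hgbe" with length 4

4


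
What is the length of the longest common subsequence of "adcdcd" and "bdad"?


LCS of "adcdcd" and "bdad"
DP table:
           b    d    a    d
      0    0    0    0    0
  a   0    0    0    1    1
  d   0    0    1    1    2
  c   0    0    1    1    2
  d   0    0    1    1    2
  c   0    0    1    1    2
  d   0    0    1    1    2
LCS length = dp[6][4] = 2

2


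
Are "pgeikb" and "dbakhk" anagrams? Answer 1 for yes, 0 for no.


Strings: "pgeikb", "dbakhk"
Sorted first:  begikp
Sorted second: abdhkk
Differ at position 0: 'b' vs 'a' => not anagrams

0


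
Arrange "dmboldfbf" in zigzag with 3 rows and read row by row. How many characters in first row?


Zigzag "dmboldfbf" into 3 rows:
Placing characters:
  'd' => row 0
  'm' => row 1
  'b' => row 2
  'o' => row 1
  'l' => row 0
  'd' => row 1
  'f' => row 2
  'b' => row 1
  'f' => row 0
Rows:
  Row 0: "dlf"
  Row 1: "modb"
  Row 2: "bf"
First row length: 3

3


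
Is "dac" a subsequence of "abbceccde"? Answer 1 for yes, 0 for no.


Check if "dac" is a subsequence of "abbceccde"
Greedy scan:
  Position 0 ('a'): no match needed
  Position 1 ('b'): no match needed
  Position 2 ('b'): no match needed
  Position 3 ('c'): no match needed
  Position 4 ('e'): no match needed
  Position 5 ('c'): no match needed
  Position 6 ('c'): no match needed
  Position 7 ('d'): matches sub[0] = 'd'
  Position 8 ('e'): no match needed
Only matched 1/3 characters => not a subsequence

0


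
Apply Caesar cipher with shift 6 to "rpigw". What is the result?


Caesar cipher: shift "rpigw" by 6
  'r' (pos 17) + 6 = pos 23 = 'x'
  'p' (pos 15) + 6 = pos 21 = 'v'
  'i' (pos 8) + 6 = pos 14 = 'o'
  'g' (pos 6) + 6 = pos 12 = 'm'
  'w' (pos 22) + 6 = pos 2 = 'c'
Result: xvomc

xvomc


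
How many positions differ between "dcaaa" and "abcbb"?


Comparing "dcaaa" and "abcbb" position by position:
  Position 0: 'd' vs 'a' => DIFFER
  Position 1: 'c' vs 'b' => DIFFER
  Position 2: 'a' vs 'c' => DIFFER
  Position 3: 'a' vs 'b' => DIFFER
  Position 4: 'a' vs 'b' => DIFFER
Positions that differ: 5

5


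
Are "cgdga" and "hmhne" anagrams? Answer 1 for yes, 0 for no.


Strings: "cgdga", "hmhne"
Sorted first:  acdgg
Sorted second: ehhmn
Differ at position 0: 'a' vs 'e' => not anagrams

0


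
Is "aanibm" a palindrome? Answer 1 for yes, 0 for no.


Input: aanibm
Reversed: mbinaa
  Compare pos 0 ('a') with pos 5 ('m'): MISMATCH
  Compare pos 1 ('a') with pos 4 ('b'): MISMATCH
  Compare pos 2 ('n') with pos 3 ('i'): MISMATCH
Result: not a palindrome

0


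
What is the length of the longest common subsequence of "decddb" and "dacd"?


LCS of "decddb" and "dacd"
DP table:
           d    a    c    d
      0    0    0    0    0
  d   0    1    1    1    1
  e   0    1    1    1    1
  c   0    1    1    2    2
  d   0    1    1    2    3
  d   0    1    1    2    3
  b   0    1    1    2    3
LCS length = dp[6][4] = 3

3


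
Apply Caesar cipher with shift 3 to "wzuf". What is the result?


Caesar cipher: shift "wzuf" by 3
  'w' (pos 22) + 3 = pos 25 = 'z'
  'z' (pos 25) + 3 = pos 2 = 'c'
  'u' (pos 20) + 3 = pos 23 = 'x'
  'f' (pos 5) + 3 = pos 8 = 'i'
Result: zcxi

zcxi


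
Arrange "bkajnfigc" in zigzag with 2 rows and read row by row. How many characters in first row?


Zigzag "bkajnfigc" into 2 rows:
Placing characters:
  'b' => row 0
  'k' => row 1
  'a' => row 0
  'j' => row 1
  'n' => row 0
  'f' => row 1
  'i' => row 0
  'g' => row 1
  'c' => row 0
Rows:
  Row 0: "banic"
  Row 1: "kjfg"
First row length: 5

5


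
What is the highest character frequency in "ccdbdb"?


Input: ccdbdb
Character counts:
  'b': 2
  'c': 2
  'd': 2
Maximum frequency: 2

2


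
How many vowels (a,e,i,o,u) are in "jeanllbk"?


Input: jeanllbk
Checking each character:
  'j' at position 0: consonant
  'e' at position 1: vowel (running total: 1)
  'a' at position 2: vowel (running total: 2)
  'n' at position 3: consonant
  'l' at position 4: consonant
  'l' at position 5: consonant
  'b' at position 6: consonant
  'k' at position 7: consonant
Total vowels: 2

2


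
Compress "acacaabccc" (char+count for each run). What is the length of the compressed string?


Input: acacaabccc
Runs:
  'a' x 1 => "a1"
  'c' x 1 => "c1"
  'a' x 1 => "a1"
  'c' x 1 => "c1"
  'a' x 2 => "a2"
  'b' x 1 => "b1"
  'c' x 3 => "c3"
Compressed: "a1c1a1c1a2b1c3"
Compressed length: 14

14


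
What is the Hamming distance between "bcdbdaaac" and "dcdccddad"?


Comparing "bcdbdaaac" and "dcdccddad" position by position:
  Position 0: 'b' vs 'd' => differ
  Position 1: 'c' vs 'c' => same
  Position 2: 'd' vs 'd' => same
  Position 3: 'b' vs 'c' => differ
  Position 4: 'd' vs 'c' => differ
  Position 5: 'a' vs 'd' => differ
  Position 6: 'a' vs 'd' => differ
  Position 7: 'a' vs 'a' => same
  Position 8: 'c' vs 'd' => differ
Total differences (Hamming distance): 6

6


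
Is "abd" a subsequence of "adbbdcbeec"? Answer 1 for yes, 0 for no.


Check if "abd" is a subsequence of "adbbdcbeec"
Greedy scan:
  Position 0 ('a'): matches sub[0] = 'a'
  Position 1 ('d'): no match needed
  Position 2 ('b'): matches sub[1] = 'b'
  Position 3 ('b'): no match needed
  Position 4 ('d'): matches sub[2] = 'd'
  Position 5 ('c'): no match needed
  Position 6 ('b'): no match needed
  Position 7 ('e'): no match needed
  Position 8 ('e'): no match needed
  Position 9 ('c'): no match needed
All 3 characters matched => is a subsequence

1


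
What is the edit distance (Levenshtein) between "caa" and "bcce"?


Computing edit distance: "caa" -> "bcce"
DP table:
           b    c    c    e
      0    1    2    3    4
  c   1    1    1    2    3
  a   2    2    2    2    3
  a   3    3    3    3    3
Edit distance = dp[3][4] = 3

3


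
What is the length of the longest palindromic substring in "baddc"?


Input: "baddc"
Checking substrings for palindromes:
  [2:4] "dd" (len 2) => palindrome
Longest palindromic substring: "dd" with length 2

2


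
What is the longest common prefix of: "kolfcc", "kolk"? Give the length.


Words: kolfcc, kolk
  Position 0: all 'k' => match
  Position 1: all 'o' => match
  Position 2: all 'l' => match
  Position 3: ('f', 'k') => mismatch, stop
LCP = "kol" (length 3)

3


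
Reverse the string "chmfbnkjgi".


Input: chmfbnkjgi
Reading characters right to left:
  Position 9: 'i'
  Position 8: 'g'
  Position 7: 'j'
  Position 6: 'k'
  Position 5: 'n'
  Position 4: 'b'
  Position 3: 'f'
  Position 2: 'm'
  Position 1: 'h'
  Position 0: 'c'
Reversed: igjknbfmhc

igjknbfmhc


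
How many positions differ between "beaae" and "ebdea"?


Comparing "beaae" and "ebdea" position by position:
  Position 0: 'b' vs 'e' => DIFFER
  Position 1: 'e' vs 'b' => DIFFER
  Position 2: 'a' vs 'd' => DIFFER
  Position 3: 'a' vs 'e' => DIFFER
  Position 4: 'e' vs 'a' => DIFFER
Positions that differ: 5

5


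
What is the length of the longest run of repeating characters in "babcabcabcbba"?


Input: "babcabcabcbba"
Scanning for longest run:
  Position 1 ('a'): new char, reset run to 1
  Position 2 ('b'): new char, reset run to 1
  Position 3 ('c'): new char, reset run to 1
  Position 4 ('a'): new char, reset run to 1
  Position 5 ('b'): new char, reset run to 1
  Position 6 ('c'): new char, reset run to 1
  Position 7 ('a'): new char, reset run to 1
  Position 8 ('b'): new char, reset run to 1
  Position 9 ('c'): new char, reset run to 1
  Position 10 ('b'): new char, reset run to 1
  Position 11 ('b'): continues run of 'b', length=2
  Position 12 ('a'): new char, reset run to 1
Longest run: 'b' with length 2

2


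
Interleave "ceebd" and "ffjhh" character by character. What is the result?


Interleaving "ceebd" and "ffjhh":
  Position 0: 'c' from first, 'f' from second => "cf"
  Position 1: 'e' from first, 'f' from second => "ef"
  Position 2: 'e' from first, 'j' from second => "ej"
  Position 3: 'b' from first, 'h' from second => "bh"
  Position 4: 'd' from first, 'h' from second => "dh"
Result: cfefejbhdh

cfefejbhdh


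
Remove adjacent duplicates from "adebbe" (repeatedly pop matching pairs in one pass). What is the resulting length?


Input: adebbe
Stack-based adjacent duplicate removal:
  Read 'a': push. Stack: a
  Read 'd': push. Stack: ad
  Read 'e': push. Stack: ade
  Read 'b': push. Stack: adeb
  Read 'b': matches stack top 'b' => pop. Stack: ade
  Read 'e': matches stack top 'e' => pop. Stack: ad
Final stack: "ad" (length 2)

2


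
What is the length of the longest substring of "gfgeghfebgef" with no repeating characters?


Input: "gfgeghfebgef"
Sliding window (track last position of each char):
  Position 0 ('g'): window [0,0] length 1 -- new best
  Position 1 ('f'): window [0,1] length 2 -- new best
  Position 2 ('g'): repeat (last at 0), move window start to 1
  Position 2 ('g'): window [1,2] length 2
  Position 3 ('e'): window [1,3] length 3 -- new best
  Position 4 ('g'): repeat (last at 2), move window start to 3
  Position 4 ('g'): window [3,4] length 2
  Position 5 ('h'): window [3,5] length 3
  Position 6 ('f'): window [3,6] length 4 -- new best
  Position 7 ('e'): repeat (last at 3), move window start to 4
  Position 7 ('e'): window [4,7] length 4
  Position 8 ('b'): window [4,8] length 5 -- new best
  Position 9 ('g'): repeat (last at 4), move window start to 5
  Position 9 ('g'): window [5,9] length 5
  Position 10 ('e'): repeat (last at 7), move window start to 8
  Position 10 ('e'): window [8,10] length 3
  Position 11 ('f'): window [8,11] length 4
Longest substring with no repeats: "ghfeb" with length 5

5


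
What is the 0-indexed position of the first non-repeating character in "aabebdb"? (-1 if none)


Input: aabebdb
Character frequencies:
  'a': 2
  'b': 3
  'd': 1
  'e': 1
Scanning left to right for freq == 1:
  Position 0 ('a'): freq=2, skip
  Position 1 ('a'): freq=2, skip
  Position 2 ('b'): freq=3, skip
  Position 3 ('e'): unique! => answer = 3

3


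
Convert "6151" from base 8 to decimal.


Input: "6151" in base 8
Positional expansion:
  Digit '6' (value 6) x 8^3 = 3072
  Digit '1' (value 1) x 8^2 = 64
  Digit '5' (value 5) x 8^1 = 40
  Digit '1' (value 1) x 8^0 = 1
Sum = 3177

3177


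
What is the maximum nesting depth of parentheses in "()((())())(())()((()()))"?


Input: "()((())())(())()((()()))"
Tracking depth:
  Position 0 '(': depth becomes 1
  Position 1 ')': depth becomes 0
  Position 2 '(': depth becomes 1
  Position 3 '(': depth becomes 2
  Position 4 '(': depth becomes 3
  Position 5 ')': depth becomes 2
  Position 6 ')': depth becomes 1
  Position 7 '(': depth becomes 2
  Position 8 ')': depth becomes 1
  Position 9 ')': depth becomes 0
  Position 10 '(': depth becomes 1
  Position 11 '(': depth becomes 2
  Position 12 ')': depth becomes 1
  Position 13 ')': depth becomes 0
  Position 14 '(': depth becomes 1
  Position 15 ')': depth becomes 0
  Position 16 '(': depth becomes 1
  Position 17 '(': depth becomes 2
  Position 18 '(': depth becomes 3
  Position 19 ')': depth becomes 2
  Position 20 '(': depth becomes 3
  Position 21 ')': depth becomes 2
  Position 22 ')': depth becomes 1
  Position 23 ')': depth becomes 0
Maximum depth reached: 3

3


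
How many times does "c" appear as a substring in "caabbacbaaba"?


Searching for "c" in "caabbacbaaba"
Scanning each position:
  Position 0: "c" => MATCH
  Position 1: "a" => no
  Position 2: "a" => no
  Position 3: "b" => no
  Position 4: "b" => no
  Position 5: "a" => no
  Position 6: "c" => MATCH
  Position 7: "b" => no
  Position 8: "a" => no
  Position 9: "a" => no
  Position 10: "b" => no
  Position 11: "a" => no
Total occurrences: 2

2


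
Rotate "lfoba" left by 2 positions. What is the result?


Input: "lfoba", rotate left by 2
First 2 characters: "lf"
Remaining characters: "oba"
Concatenate remaining + first: "oba" + "lf" = "obalf"

obalf


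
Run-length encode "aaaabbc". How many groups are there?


Input: aaaabbc
Scanning for consecutive runs:
  Group 1: 'a' x 4 (positions 0-3)
  Group 2: 'b' x 2 (positions 4-5)
  Group 3: 'c' x 1 (positions 6-6)
Total groups: 3

3


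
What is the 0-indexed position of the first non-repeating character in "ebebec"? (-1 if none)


Input: ebebec
Character frequencies:
  'b': 2
  'c': 1
  'e': 3
Scanning left to right for freq == 1:
  Position 0 ('e'): freq=3, skip
  Position 1 ('b'): freq=2, skip
  Position 2 ('e'): freq=3, skip
  Position 3 ('b'): freq=2, skip
  Position 4 ('e'): freq=3, skip
  Position 5 ('c'): unique! => answer = 5

5


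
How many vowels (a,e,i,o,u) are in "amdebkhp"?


Input: amdebkhp
Checking each character:
  'a' at position 0: vowel (running total: 1)
  'm' at position 1: consonant
  'd' at position 2: consonant
  'e' at position 3: vowel (running total: 2)
  'b' at position 4: consonant
  'k' at position 5: consonant
  'h' at position 6: consonant
  'p' at position 7: consonant
Total vowels: 2

2


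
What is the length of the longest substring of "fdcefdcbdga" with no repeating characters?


Input: "fdcefdcbdga"
Sliding window (track last position of each char):
  Position 0 ('f'): window [0,0] length 1 -- new best
  Position 1 ('d'): window [0,1] length 2 -- new best
  Position 2 ('c'): window [0,2] length 3 -- new best
  Position 3 ('e'): window [0,3] length 4 -- new best
  Position 4 ('f'): repeat (last at 0), move window start to 1
  Position 4 ('f'): window [1,4] length 4
  Position 5 ('d'): repeat (last at 1), move window start to 2
  Position 5 ('d'): window [2,5] length 4
  Position 6 ('c'): repeat (last at 2), move window start to 3
  Position 6 ('c'): window [3,6] length 4
  Position 7 ('b'): window [3,7] length 5 -- new best
  Position 8 ('d'): repeat (last at 5), move window start to 6
  Position 8 ('d'): window [6,8] length 3
  Position 9 ('g'): window [6,9] length 4
  Position 10 ('a'): window [6,10] length 5
Longest substring with no repeats: "efdcb" with length 5

5


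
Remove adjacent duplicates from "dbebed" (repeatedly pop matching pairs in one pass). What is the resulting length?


Input: dbebed
Stack-based adjacent duplicate removal:
  Read 'd': push. Stack: d
  Read 'b': push. Stack: db
  Read 'e': push. Stack: dbe
  Read 'b': push. Stack: dbeb
  Read 'e': push. Stack: dbebe
  Read 'd': push. Stack: dbebed
Final stack: "dbebed" (length 6)

6


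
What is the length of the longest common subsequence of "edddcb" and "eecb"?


LCS of "edddcb" and "eecb"
DP table:
           e    e    c    b
      0    0    0    0    0
  e   0    1    1    1    1
  d   0    1    1    1    1
  d   0    1    1    1    1
  d   0    1    1    1    1
  c   0    1    1    2    2
  b   0    1    1    2    3
LCS length = dp[6][4] = 3

3


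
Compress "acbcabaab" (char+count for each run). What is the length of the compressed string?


Input: acbcabaab
Runs:
  'a' x 1 => "a1"
  'c' x 1 => "c1"
  'b' x 1 => "b1"
  'c' x 1 => "c1"
  'a' x 1 => "a1"
  'b' x 1 => "b1"
  'a' x 2 => "a2"
  'b' x 1 => "b1"
Compressed: "a1c1b1c1a1b1a2b1"
Compressed length: 16

16


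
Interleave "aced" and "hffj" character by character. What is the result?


Interleaving "aced" and "hffj":
  Position 0: 'a' from first, 'h' from second => "ah"
  Position 1: 'c' from first, 'f' from second => "cf"
  Position 2: 'e' from first, 'f' from second => "ef"
  Position 3: 'd' from first, 'j' from second => "dj"
Result: ahcfefdj

ahcfefdj


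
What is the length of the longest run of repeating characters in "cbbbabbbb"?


Input: "cbbbabbbb"
Scanning for longest run:
  Position 1 ('b'): new char, reset run to 1
  Position 2 ('b'): continues run of 'b', length=2
  Position 3 ('b'): continues run of 'b', length=3
  Position 4 ('a'): new char, reset run to 1
  Position 5 ('b'): new char, reset run to 1
  Position 6 ('b'): continues run of 'b', length=2
  Position 7 ('b'): continues run of 'b', length=3
  Position 8 ('b'): continues run of 'b', length=4
Longest run: 'b' with length 4

4


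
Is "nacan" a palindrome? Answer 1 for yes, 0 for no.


Input: nacan
Reversed: nacan
  Compare pos 0 ('n') with pos 4 ('n'): match
  Compare pos 1 ('a') with pos 3 ('a'): match
Result: palindrome

1


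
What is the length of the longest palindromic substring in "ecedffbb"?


Input: "ecedffbb"
Checking substrings for palindromes:
  [0:3] "ece" (len 3) => palindrome
  [4:6] "ff" (len 2) => palindrome
  [6:8] "bb" (len 2) => palindrome
Longest palindromic substring: "ece" with length 3

3


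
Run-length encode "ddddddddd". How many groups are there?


Input: ddddddddd
Scanning for consecutive runs:
  Group 1: 'd' x 9 (positions 0-8)
Total groups: 1

1


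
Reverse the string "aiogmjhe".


Input: aiogmjhe
Reading characters right to left:
  Position 7: 'e'
  Position 6: 'h'
  Position 5: 'j'
  Position 4: 'm'
  Position 3: 'g'
  Position 2: 'o'
  Position 1: 'i'
  Position 0: 'a'
Reversed: ehjmgoia

ehjmgoia


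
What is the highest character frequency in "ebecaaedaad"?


Input: ebecaaedaad
Character counts:
  'a': 4
  'b': 1
  'c': 1
  'd': 2
  'e': 3
Maximum frequency: 4

4


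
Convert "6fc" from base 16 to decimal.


Input: "6fc" in base 16
Positional expansion:
  Digit '6' (value 6) x 16^2 = 1536
  Digit 'f' (value 15) x 16^1 = 240
  Digit 'c' (value 12) x 16^0 = 12
Sum = 1788

1788


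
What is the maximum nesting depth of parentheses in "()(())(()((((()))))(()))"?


Input: "()(())(()((((()))))(()))"
Tracking depth:
  Position 0 '(': depth becomes 1
  Position 1 ')': depth becomes 0
  Position 2 '(': depth becomes 1
  Position 3 '(': depth becomes 2
  Position 4 ')': depth becomes 1
  Position 5 ')': depth becomes 0
  Position 6 '(': depth becomes 1
  Position 7 '(': depth becomes 2
  Position 8 ')': depth becomes 1
  Position 9 '(': depth becomes 2
  Position 10 '(': depth becomes 3
  Position 11 '(': depth becomes 4
  Position 12 '(': depth becomes 5
  Position 13 '(': depth becomes 6
  Position 14 ')': depth becomes 5
  Position 15 ')': depth becomes 4
  Position 16 ')': depth becomes 3
  Position 17 ')': depth becomes 2
  Position 18 ')': depth becomes 1
  Position 19 '(': depth becomes 2
  Position 20 '(': depth becomes 3
  Position 21 ')': depth becomes 2
  Position 22 ')': depth becomes 1
  Position 23 ')': depth becomes 0
Maximum depth reached: 6

6


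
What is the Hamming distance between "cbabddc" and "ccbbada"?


Comparing "cbabddc" and "ccbbada" position by position:
  Position 0: 'c' vs 'c' => same
  Position 1: 'b' vs 'c' => differ
  Position 2: 'a' vs 'b' => differ
  Position 3: 'b' vs 'b' => same
  Position 4: 'd' vs 'a' => differ
  Position 5: 'd' vs 'd' => same
  Position 6: 'c' vs 'a' => differ
Total differences (Hamming distance): 4

4


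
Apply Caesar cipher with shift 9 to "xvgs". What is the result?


Caesar cipher: shift "xvgs" by 9
  'x' (pos 23) + 9 = pos 6 = 'g'
  'v' (pos 21) + 9 = pos 4 = 'e'
  'g' (pos 6) + 9 = pos 15 = 'p'
  's' (pos 18) + 9 = pos 1 = 'b'
Result: gepb

gepb


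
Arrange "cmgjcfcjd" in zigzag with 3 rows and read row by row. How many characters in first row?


Zigzag "cmgjcfcjd" into 3 rows:
Placing characters:
  'c' => row 0
  'm' => row 1
  'g' => row 2
  'j' => row 1
  'c' => row 0
  'f' => row 1
  'c' => row 2
  'j' => row 1
  'd' => row 0
Rows:
  Row 0: "ccd"
  Row 1: "mjfj"
  Row 2: "gc"
First row length: 3

3


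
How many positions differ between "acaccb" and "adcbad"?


Comparing "acaccb" and "adcbad" position by position:
  Position 0: 'a' vs 'a' => same
  Position 1: 'c' vs 'd' => DIFFER
  Position 2: 'a' vs 'c' => DIFFER
  Position 3: 'c' vs 'b' => DIFFER
  Position 4: 'c' vs 'a' => DIFFER
  Position 5: 'b' vs 'd' => DIFFER
Positions that differ: 5

5


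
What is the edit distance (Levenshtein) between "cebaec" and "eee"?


Computing edit distance: "cebaec" -> "eee"
DP table:
           e    e    e
      0    1    2    3
  c   1    1    2    3
  e   2    1    1    2
  b   3    2    2    2
  a   4    3    3    3
  e   5    4    3    3
  c   6    5    4    4
Edit distance = dp[6][3] = 4

4


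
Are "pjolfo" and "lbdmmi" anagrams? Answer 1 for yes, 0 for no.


Strings: "pjolfo", "lbdmmi"
Sorted first:  fjloop
Sorted second: bdilmm
Differ at position 0: 'f' vs 'b' => not anagrams

0


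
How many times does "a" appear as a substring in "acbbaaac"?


Searching for "a" in "acbbaaac"
Scanning each position:
  Position 0: "a" => MATCH
  Position 1: "c" => no
  Position 2: "b" => no
  Position 3: "b" => no
  Position 4: "a" => MATCH
  Position 5: "a" => MATCH
  Position 6: "a" => MATCH
  Position 7: "c" => no
Total occurrences: 4

4


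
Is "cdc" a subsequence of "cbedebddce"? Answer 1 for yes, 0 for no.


Check if "cdc" is a subsequence of "cbedebddce"
Greedy scan:
  Position 0 ('c'): matches sub[0] = 'c'
  Position 1 ('b'): no match needed
  Position 2 ('e'): no match needed
  Position 3 ('d'): matches sub[1] = 'd'
  Position 4 ('e'): no match needed
  Position 5 ('b'): no match needed
  Position 6 ('d'): no match needed
  Position 7 ('d'): no match needed
  Position 8 ('c'): matches sub[2] = 'c'
  Position 9 ('e'): no match needed
All 3 characters matched => is a subsequence

1


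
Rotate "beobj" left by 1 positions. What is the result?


Input: "beobj", rotate left by 1
First 1 characters: "b"
Remaining characters: "eobj"
Concatenate remaining + first: "eobj" + "b" = "eobjb"

eobjb


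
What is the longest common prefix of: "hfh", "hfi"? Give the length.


Words: hfh, hfi
  Position 0: all 'h' => match
  Position 1: all 'f' => match
  Position 2: ('h', 'i') => mismatch, stop
LCP = "hf" (length 2)

2


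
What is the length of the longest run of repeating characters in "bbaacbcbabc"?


Input: "bbaacbcbabc"
Scanning for longest run:
  Position 1 ('b'): continues run of 'b', length=2
  Position 2 ('a'): new char, reset run to 1
  Position 3 ('a'): continues run of 'a', length=2
  Position 4 ('c'): new char, reset run to 1
  Position 5 ('b'): new char, reset run to 1
  Position 6 ('c'): new char, reset run to 1
  Position 7 ('b'): new char, reset run to 1
  Position 8 ('a'): new char, reset run to 1
  Position 9 ('b'): new char, reset run to 1
  Position 10 ('c'): new char, reset run to 1
Longest run: 'b' with length 2

2


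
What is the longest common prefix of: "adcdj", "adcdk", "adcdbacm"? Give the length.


Words: adcdj, adcdk, adcdbacm
  Position 0: all 'a' => match
  Position 1: all 'd' => match
  Position 2: all 'c' => match
  Position 3: all 'd' => match
  Position 4: ('j', 'k', 'b') => mismatch, stop
LCP = "adcd" (length 4)

4


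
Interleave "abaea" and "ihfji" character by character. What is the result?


Interleaving "abaea" and "ihfji":
  Position 0: 'a' from first, 'i' from second => "ai"
  Position 1: 'b' from first, 'h' from second => "bh"
  Position 2: 'a' from first, 'f' from second => "af"
  Position 3: 'e' from first, 'j' from second => "ej"
  Position 4: 'a' from first, 'i' from second => "ai"
Result: aibhafejai

aibhafejai


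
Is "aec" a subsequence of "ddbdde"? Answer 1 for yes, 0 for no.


Check if "aec" is a subsequence of "ddbdde"
Greedy scan:
  Position 0 ('d'): no match needed
  Position 1 ('d'): no match needed
  Position 2 ('b'): no match needed
  Position 3 ('d'): no match needed
  Position 4 ('d'): no match needed
  Position 5 ('e'): no match needed
Only matched 0/3 characters => not a subsequence

0


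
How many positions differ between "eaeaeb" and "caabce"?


Comparing "eaeaeb" and "caabce" position by position:
  Position 0: 'e' vs 'c' => DIFFER
  Position 1: 'a' vs 'a' => same
  Position 2: 'e' vs 'a' => DIFFER
  Position 3: 'a' vs 'b' => DIFFER
  Position 4: 'e' vs 'c' => DIFFER
  Position 5: 'b' vs 'e' => DIFFER
Positions that differ: 5

5


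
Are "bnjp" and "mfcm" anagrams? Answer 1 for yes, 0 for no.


Strings: "bnjp", "mfcm"
Sorted first:  bjnp
Sorted second: cfmm
Differ at position 0: 'b' vs 'c' => not anagrams

0


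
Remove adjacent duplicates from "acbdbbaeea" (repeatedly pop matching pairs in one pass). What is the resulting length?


Input: acbdbbaeea
Stack-based adjacent duplicate removal:
  Read 'a': push. Stack: a
  Read 'c': push. Stack: ac
  Read 'b': push. Stack: acb
  Read 'd': push. Stack: acbd
  Read 'b': push. Stack: acbdb
  Read 'b': matches stack top 'b' => pop. Stack: acbd
  Read 'a': push. Stack: acbda
  Read 'e': push. Stack: acbdae
  Read 'e': matches stack top 'e' => pop. Stack: acbda
  Read 'a': matches stack top 'a' => pop. Stack: acbd
Final stack: "acbd" (length 4)

4


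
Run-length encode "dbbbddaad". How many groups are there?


Input: dbbbddaad
Scanning for consecutive runs:
  Group 1: 'd' x 1 (positions 0-0)
  Group 2: 'b' x 3 (positions 1-3)
  Group 3: 'd' x 2 (positions 4-5)
  Group 4: 'a' x 2 (positions 6-7)
  Group 5: 'd' x 1 (positions 8-8)
Total groups: 5

5


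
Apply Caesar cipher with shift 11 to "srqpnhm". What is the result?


Caesar cipher: shift "srqpnhm" by 11
  's' (pos 18) + 11 = pos 3 = 'd'
  'r' (pos 17) + 11 = pos 2 = 'c'
  'q' (pos 16) + 11 = pos 1 = 'b'
  'p' (pos 15) + 11 = pos 0 = 'a'
  'n' (pos 13) + 11 = pos 24 = 'y'
  'h' (pos 7) + 11 = pos 18 = 's'
  'm' (pos 12) + 11 = pos 23 = 'x'
Result: dcbaysx

dcbaysx


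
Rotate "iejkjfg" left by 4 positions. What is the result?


Input: "iejkjfg", rotate left by 4
First 4 characters: "iejk"
Remaining characters: "jfg"
Concatenate remaining + first: "jfg" + "iejk" = "jfgiejk"

jfgiejk


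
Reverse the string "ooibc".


Input: ooibc
Reading characters right to left:
  Position 4: 'c'
  Position 3: 'b'
  Position 2: 'i'
  Position 1: 'o'
  Position 0: 'o'
Reversed: cbioo

cbioo


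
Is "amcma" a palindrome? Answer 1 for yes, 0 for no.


Input: amcma
Reversed: amcma
  Compare pos 0 ('a') with pos 4 ('a'): match
  Compare pos 1 ('m') with pos 3 ('m'): match
Result: palindrome

1


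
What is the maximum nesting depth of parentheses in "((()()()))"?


Input: "((()()()))"
Tracking depth:
  Position 0 '(': depth becomes 1
  Position 1 '(': depth becomes 2
  Position 2 '(': depth becomes 3
  Position 3 ')': depth becomes 2
  Position 4 '(': depth becomes 3
  Position 5 ')': depth becomes 2
  Position 6 '(': depth becomes 3
  Position 7 ')': depth becomes 2
  Position 8 ')': depth becomes 1
  Position 9 ')': depth becomes 0
Maximum depth reached: 3

3


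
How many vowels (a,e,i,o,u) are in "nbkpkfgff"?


Input: nbkpkfgff
Checking each character:
  'n' at position 0: consonant
  'b' at position 1: consonant
  'k' at position 2: consonant
  'p' at position 3: consonant
  'k' at position 4: consonant
  'f' at position 5: consonant
  'g' at position 6: consonant
  'f' at position 7: consonant
  'f' at position 8: consonant
Total vowels: 0

0


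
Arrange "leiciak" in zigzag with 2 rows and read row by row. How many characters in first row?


Zigzag "leiciak" into 2 rows:
Placing characters:
  'l' => row 0
  'e' => row 1
  'i' => row 0
  'c' => row 1
  'i' => row 0
  'a' => row 1
  'k' => row 0
Rows:
  Row 0: "liik"
  Row 1: "eca"
First row length: 4

4


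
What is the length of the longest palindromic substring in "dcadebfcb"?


Input: "dcadebfcb"
Checking substrings for palindromes:
  No multi-char palindromic substrings found
Longest palindromic substring: "d" with length 1

1


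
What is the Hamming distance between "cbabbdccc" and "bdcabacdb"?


Comparing "cbabbdccc" and "bdcabacdb" position by position:
  Position 0: 'c' vs 'b' => differ
  Position 1: 'b' vs 'd' => differ
  Position 2: 'a' vs 'c' => differ
  Position 3: 'b' vs 'a' => differ
  Position 4: 'b' vs 'b' => same
  Position 5: 'd' vs 'a' => differ
  Position 6: 'c' vs 'c' => same
  Position 7: 'c' vs 'd' => differ
  Position 8: 'c' vs 'b' => differ
Total differences (Hamming distance): 7

7


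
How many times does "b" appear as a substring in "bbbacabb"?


Searching for "b" in "bbbacabb"
Scanning each position:
  Position 0: "b" => MATCH
  Position 1: "b" => MATCH
  Position 2: "b" => MATCH
  Position 3: "a" => no
  Position 4: "c" => no
  Position 5: "a" => no
  Position 6: "b" => MATCH
  Position 7: "b" => MATCH
Total occurrences: 5

5


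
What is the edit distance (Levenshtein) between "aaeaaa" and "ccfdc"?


Computing edit distance: "aaeaaa" -> "ccfdc"
DP table:
           c    c    f    d    c
      0    1    2    3    4    5
  a   1    1    2    3    4    5
  a   2    2    2    3    4    5
  e   3    3    3    3    4    5
  a   4    4    4    4    4    5
  a   5    5    5    5    5    5
  a   6    6    6    6    6    6
Edit distance = dp[6][5] = 6

6


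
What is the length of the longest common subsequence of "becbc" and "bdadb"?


LCS of "becbc" and "bdadb"
DP table:
           b    d    a    d    b
      0    0    0    0    0    0
  b   0    1    1    1    1    1
  e   0    1    1    1    1    1
  c   0    1    1    1    1    1
  b   0    1    1    1    1    2
  c   0    1    1    1    1    2
LCS length = dp[5][5] = 2

2


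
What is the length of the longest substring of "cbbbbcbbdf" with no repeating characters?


Input: "cbbbbcbbdf"
Sliding window (track last position of each char):
  Position 0 ('c'): window [0,0] length 1 -- new best
  Position 1 ('b'): window [0,1] length 2 -- new best
  Position 2 ('b'): repeat (last at 1), move window start to 2
  Position 2 ('b'): window [2,2] length 1
  Position 3 ('b'): repeat (last at 2), move window start to 3
  Position 3 ('b'): window [3,3] length 1
  Position 4 ('b'): repeat (last at 3), move window start to 4
  Position 4 ('b'): window [4,4] length 1
  Position 5 ('c'): window [4,5] length 2
  Position 6 ('b'): repeat (last at 4), move window start to 5
  Position 6 ('b'): window [5,6] length 2
  Position 7 ('b'): repeat (last at 6), move window start to 7
  Position 7 ('b'): window [7,7] length 1
  Position 8 ('d'): window [7,8] length 2
  Position 9 ('f'): window [7,9] length 3 -- new best
Longest substring with no repeats: "bdf" with length 3

3


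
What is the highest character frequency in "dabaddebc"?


Input: dabaddebc
Character counts:
  'a': 2
  'b': 2
  'c': 1
  'd': 3
  'e': 1
Maximum frequency: 3

3


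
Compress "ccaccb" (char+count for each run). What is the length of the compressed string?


Input: ccaccb
Runs:
  'c' x 2 => "c2"
  'a' x 1 => "a1"
  'c' x 2 => "c2"
  'b' x 1 => "b1"
Compressed: "c2a1c2b1"
Compressed length: 8

8


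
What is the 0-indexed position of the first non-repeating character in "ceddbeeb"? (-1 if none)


Input: ceddbeeb
Character frequencies:
  'b': 2
  'c': 1
  'd': 2
  'e': 3
Scanning left to right for freq == 1:
  Position 0 ('c'): unique! => answer = 0

0


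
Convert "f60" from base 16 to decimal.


Input: "f60" in base 16
Positional expansion:
  Digit 'f' (value 15) x 16^2 = 3840
  Digit '6' (value 6) x 16^1 = 96
  Digit '0' (value 0) x 16^0 = 0
Sum = 3936

3936


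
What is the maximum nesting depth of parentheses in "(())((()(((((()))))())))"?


Input: "(())((()(((((()))))())))"
Tracking depth:
  Position 0 '(': depth becomes 1
  Position 1 '(': depth becomes 2
  Position 2 ')': depth becomes 1
  Position 3 ')': depth becomes 0
  Position 4 '(': depth becomes 1
  Position 5 '(': depth becomes 2
  Position 6 '(': depth becomes 3
  Position 7 ')': depth becomes 2
  Position 8 '(': depth becomes 3
  Position 9 '(': depth becomes 4
  Position 10 '(': depth becomes 5
  Position 11 '(': depth becomes 6
  Position 12 '(': depth becomes 7
  Position 13 '(': depth becomes 8
  Position 14 ')': depth becomes 7
  Position 15 ')': depth becomes 6
  Position 16 ')': depth becomes 5
  Position 17 ')': depth becomes 4
  Position 18 ')': depth becomes 3
  Position 19 '(': depth becomes 4
  Position 20 ')': depth becomes 3
  Position 21 ')': depth becomes 2
  Position 22 ')': depth becomes 1
  Position 23 ')': depth becomes 0
Maximum depth reached: 8

8


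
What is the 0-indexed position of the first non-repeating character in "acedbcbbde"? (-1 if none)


Input: acedbcbbde
Character frequencies:
  'a': 1
  'b': 3
  'c': 2
  'd': 2
  'e': 2
Scanning left to right for freq == 1:
  Position 0 ('a'): unique! => answer = 0

0
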